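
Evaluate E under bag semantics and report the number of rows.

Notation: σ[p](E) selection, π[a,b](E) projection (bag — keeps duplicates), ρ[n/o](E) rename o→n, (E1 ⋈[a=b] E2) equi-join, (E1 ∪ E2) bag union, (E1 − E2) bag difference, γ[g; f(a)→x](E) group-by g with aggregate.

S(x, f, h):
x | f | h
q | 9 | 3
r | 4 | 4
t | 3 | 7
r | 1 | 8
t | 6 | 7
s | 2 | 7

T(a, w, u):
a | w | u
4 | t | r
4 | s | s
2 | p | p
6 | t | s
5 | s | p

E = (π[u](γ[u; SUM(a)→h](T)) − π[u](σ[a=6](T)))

Per-node cardinality:
  T → 5
  γ[u; SUM(a)→h](T) → 3
  π[u](γ[u; SUM(a)→h](T)) → 3
  T → 5
  σ[a=6](T) → 1
  π[u](σ[a=6](T)) → 1
  (π[u](γ[u; SUM(a)→h](T)) − π[u](σ[a=6](T))) → 2

|E| = 2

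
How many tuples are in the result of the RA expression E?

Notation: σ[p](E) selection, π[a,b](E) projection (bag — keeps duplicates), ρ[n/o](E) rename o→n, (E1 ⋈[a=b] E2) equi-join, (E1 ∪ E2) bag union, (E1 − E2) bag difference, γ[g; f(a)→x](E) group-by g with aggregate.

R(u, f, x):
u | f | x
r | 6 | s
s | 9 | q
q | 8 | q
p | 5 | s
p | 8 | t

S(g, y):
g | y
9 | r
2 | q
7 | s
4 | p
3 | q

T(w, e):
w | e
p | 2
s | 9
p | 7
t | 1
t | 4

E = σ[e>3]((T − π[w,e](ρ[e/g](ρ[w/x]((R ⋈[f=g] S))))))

Row counts bottom-up:
  T → 5
  R → 5
  S → 5
  (R ⋈[f=g] S) → 1
  ρ[w/x]((R ⋈[f=g] S)) → 1
  ρ[e/g](ρ[w/x]((R ⋈[f=g] S))) → 1
  π[w,e](ρ[e/g](ρ[w/x]((R ⋈[f=g] S)))) → 1
  (T − π[w,e](ρ[e/g](ρ[w/x]((R ⋈[f=g] S))))) → 5
  σ[e>3]((T − π[w,e](ρ[e/g](ρ[w/x]((R ⋈[f=g] S)))))) → 3

|E| = 3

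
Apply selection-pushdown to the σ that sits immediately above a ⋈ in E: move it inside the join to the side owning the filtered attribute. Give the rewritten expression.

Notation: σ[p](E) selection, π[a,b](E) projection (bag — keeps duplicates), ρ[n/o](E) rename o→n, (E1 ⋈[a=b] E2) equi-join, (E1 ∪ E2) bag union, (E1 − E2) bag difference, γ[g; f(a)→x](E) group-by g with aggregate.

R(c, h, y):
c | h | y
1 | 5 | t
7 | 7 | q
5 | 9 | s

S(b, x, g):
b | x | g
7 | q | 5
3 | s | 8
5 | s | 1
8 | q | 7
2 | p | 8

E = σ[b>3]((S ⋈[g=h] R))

σ filters on b, owned by the left side.
E' = (σ[b>3](S) ⋈[g=h] R)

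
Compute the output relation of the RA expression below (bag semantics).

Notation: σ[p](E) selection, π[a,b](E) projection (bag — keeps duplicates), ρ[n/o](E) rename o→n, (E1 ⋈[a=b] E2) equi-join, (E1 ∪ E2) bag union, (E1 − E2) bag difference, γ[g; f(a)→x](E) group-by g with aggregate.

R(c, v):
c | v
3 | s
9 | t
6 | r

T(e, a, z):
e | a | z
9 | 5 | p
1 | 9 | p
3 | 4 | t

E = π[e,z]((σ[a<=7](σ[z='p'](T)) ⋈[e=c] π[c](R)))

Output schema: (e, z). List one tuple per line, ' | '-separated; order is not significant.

Stepwise |·|:
  T → 3
  σ[z='p'](T) → 2
  σ[a<=7](σ[z='p'](T)) → 1
  R → 3
  π[c](R) → 3
  (σ[a<=7](σ[z='p'](T)) ⋈[e=c] π[c](R)) → 1
  π[e,z]((σ[a<=7](σ[z='p'](T)) ⋈[e=c] π[c](R))) → 1

== RESULT ==
e | z
9 | p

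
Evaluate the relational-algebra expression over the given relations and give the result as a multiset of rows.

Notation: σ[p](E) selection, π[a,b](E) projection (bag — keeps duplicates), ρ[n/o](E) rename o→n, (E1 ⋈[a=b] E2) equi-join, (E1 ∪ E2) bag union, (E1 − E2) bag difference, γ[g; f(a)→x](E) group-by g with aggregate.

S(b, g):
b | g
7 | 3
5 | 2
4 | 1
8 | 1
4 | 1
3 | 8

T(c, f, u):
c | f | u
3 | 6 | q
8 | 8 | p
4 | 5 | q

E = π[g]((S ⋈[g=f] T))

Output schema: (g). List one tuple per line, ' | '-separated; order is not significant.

Subexpression sizes:
  S → 6
  T → 3
  (S ⋈[g=f] T) → 1
  π[g]((S ⋈[g=f] T)) → 1

== RESULT ==
g
8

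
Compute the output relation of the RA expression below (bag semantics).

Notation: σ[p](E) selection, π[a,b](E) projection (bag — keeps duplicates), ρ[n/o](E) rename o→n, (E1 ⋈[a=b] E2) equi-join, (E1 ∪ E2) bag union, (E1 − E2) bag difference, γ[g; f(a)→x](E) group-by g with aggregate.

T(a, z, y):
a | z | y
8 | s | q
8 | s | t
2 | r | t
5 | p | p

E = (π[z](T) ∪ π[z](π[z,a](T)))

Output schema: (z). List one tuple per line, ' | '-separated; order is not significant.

Subexpression sizes:
  T → 4
  π[z](T) → 4
  T → 4
  π[z,a](T) → 4
  π[z](π[z,a](T)) → 4
  (π[z](T) ∪ π[z](π[z,a](T))) → 8

== RESULT ==
z
p
p
r
r
s
s
s
s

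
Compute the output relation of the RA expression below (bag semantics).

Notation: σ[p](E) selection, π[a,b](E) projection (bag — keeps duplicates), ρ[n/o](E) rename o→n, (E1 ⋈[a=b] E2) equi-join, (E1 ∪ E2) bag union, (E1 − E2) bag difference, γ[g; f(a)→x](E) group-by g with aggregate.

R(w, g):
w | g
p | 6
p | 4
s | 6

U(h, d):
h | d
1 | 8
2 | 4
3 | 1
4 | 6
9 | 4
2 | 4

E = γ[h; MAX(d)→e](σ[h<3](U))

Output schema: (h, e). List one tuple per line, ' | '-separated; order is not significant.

Subexpression sizes:
  U → 6
  σ[h<3](U) → 3
  γ[h; MAX(d)→e](σ[h<3](U)) → 2

== RESULT ==
h | e
1 | 8
2 | 4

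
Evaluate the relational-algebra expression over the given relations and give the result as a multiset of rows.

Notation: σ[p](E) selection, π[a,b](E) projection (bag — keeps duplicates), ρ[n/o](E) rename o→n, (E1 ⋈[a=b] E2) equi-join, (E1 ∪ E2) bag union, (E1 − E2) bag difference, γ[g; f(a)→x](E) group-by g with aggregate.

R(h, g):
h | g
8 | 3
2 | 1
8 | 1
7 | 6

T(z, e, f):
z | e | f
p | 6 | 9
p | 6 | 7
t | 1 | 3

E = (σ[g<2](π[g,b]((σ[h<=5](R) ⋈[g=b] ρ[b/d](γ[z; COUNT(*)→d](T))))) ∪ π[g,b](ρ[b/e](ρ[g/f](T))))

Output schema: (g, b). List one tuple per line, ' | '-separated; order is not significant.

Stepwise |·|:
  R → 4
  σ[h<=5](R) → 1
  T → 3
  γ[z; COUNT(*)→d](T) → 2
  ρ[b/d](γ[z; COUNT(*)→d](T)) → 2
  (σ[h<=5](R) ⋈[g=b] ρ[b/d](γ[z; COUNT(*)→d](T))) → 1
  π[g,b]((σ[h<=5](R) ⋈[g=b] ρ[b/d](γ[z; COUNT(*)→d](T)))) → 1
  σ[g<2](π[g,b]((σ[h<=5](R) ⋈[g=b] ρ[b/d](γ[z; COUNT(*)→d](T))))) → 1
  T → 3
  ρ[g/f](T) → 3
  ρ[b/e](ρ[g/f](T)) → 3
  π[g,b](ρ[b/e](ρ[g/f](T))) → 3
  (σ[g<2](π[g,b]((σ[h<=5](R) ⋈[g=b] ρ[b/d](γ[z; COUNT(*)→d](T))))) ∪ π[g,b](ρ[b/e](ρ[g/f](T)))) → 4

== RESULT ==
g | b
1 | 1
3 | 1
7 | 6
9 | 6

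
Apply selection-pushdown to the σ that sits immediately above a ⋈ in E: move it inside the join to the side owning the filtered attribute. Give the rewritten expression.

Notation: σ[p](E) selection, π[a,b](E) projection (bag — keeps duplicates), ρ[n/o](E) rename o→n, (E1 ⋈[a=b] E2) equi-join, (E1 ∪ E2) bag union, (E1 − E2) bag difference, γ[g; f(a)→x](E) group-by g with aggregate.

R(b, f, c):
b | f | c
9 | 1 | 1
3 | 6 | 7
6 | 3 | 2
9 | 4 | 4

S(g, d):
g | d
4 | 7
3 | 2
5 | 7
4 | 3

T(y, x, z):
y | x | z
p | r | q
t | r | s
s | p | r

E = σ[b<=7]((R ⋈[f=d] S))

σ filters on b, owned by the left side.
E' = (σ[b<=7](R) ⋈[f=d] S)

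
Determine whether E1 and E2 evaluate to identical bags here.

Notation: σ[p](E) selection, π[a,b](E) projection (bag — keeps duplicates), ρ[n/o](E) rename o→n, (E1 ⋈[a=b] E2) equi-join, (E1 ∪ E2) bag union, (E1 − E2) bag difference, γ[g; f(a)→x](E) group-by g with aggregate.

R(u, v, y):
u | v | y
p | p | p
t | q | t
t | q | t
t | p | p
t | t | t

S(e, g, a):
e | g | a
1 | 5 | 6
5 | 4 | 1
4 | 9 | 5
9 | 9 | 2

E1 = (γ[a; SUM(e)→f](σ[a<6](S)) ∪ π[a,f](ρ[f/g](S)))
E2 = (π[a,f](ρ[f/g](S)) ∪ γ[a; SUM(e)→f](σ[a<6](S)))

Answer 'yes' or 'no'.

E1 stepwise |·|:
  S → 4
  σ[a<6](S) → 3
  γ[a; SUM(e)→f](σ[a<6](S)) → 3
  S → 4
  ρ[f/g](S) → 4
  π[a,f](ρ[f/g](S)) → 4
  (γ[a; SUM(e)→f](σ[a<6](S)) ∪ π[a,f](ρ[f/g](S))) → 7
E2 stepwise |·|:
  S → 4
  ρ[f/g](S) → 4
  π[a,f](ρ[f/g](S)) → 4
  S → 4
  σ[a<6](S) → 3
  γ[a; SUM(e)→f](σ[a<6](S)) → 3
  (π[a,f](ρ[f/g](S)) ∪ γ[a; SUM(e)→f](σ[a<6](S))) → 7

E1 and E2 produce the same multiset:
a | f
1 | 4
1 | 5
2 | 9
2 | 9
5 | 4
5 | 9
6 | 5

yes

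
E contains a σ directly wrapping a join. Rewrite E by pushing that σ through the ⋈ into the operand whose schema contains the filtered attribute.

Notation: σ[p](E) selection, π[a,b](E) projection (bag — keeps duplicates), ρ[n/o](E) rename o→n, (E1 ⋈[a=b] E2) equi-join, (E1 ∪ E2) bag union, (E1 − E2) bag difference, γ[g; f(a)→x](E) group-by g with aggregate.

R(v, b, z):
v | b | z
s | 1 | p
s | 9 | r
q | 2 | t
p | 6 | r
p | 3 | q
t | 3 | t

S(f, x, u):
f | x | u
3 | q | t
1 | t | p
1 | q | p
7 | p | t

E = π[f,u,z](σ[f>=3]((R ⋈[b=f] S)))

σ filters on f, owned by the right side.
E' = π[f,u,z]((R ⋈[b=f] σ[f>=3](S)))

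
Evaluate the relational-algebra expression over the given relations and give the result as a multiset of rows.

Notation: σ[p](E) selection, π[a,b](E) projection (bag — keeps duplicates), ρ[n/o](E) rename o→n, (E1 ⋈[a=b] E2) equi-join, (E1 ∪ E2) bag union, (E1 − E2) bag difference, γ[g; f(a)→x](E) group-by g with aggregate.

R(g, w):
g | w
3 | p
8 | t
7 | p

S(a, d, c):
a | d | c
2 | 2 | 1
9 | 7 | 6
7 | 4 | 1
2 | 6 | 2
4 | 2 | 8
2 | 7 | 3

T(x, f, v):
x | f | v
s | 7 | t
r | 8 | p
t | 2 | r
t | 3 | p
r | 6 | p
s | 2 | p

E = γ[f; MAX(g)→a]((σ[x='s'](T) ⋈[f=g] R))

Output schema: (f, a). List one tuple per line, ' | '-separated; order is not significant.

Stepwise |·|:
  T → 6
  σ[x='s'](T) → 2
  R → 3
  (σ[x='s'](T) ⋈[f=g] R) → 1
  γ[f; MAX(g)→a]((σ[x='s'](T) ⋈[f=g] R)) → 1

== RESULT ==
f | a
7 | 7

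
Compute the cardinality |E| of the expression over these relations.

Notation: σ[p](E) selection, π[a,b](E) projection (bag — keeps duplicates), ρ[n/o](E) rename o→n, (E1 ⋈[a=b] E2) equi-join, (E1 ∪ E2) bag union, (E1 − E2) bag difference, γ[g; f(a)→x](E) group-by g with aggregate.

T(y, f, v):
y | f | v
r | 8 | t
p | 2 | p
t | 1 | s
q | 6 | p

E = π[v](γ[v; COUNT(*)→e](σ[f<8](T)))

Subexpression sizes:
  T → 4
  σ[f<8](T) → 3
  γ[v; COUNT(*)→e](σ[f<8](T)) → 2
  π[v](γ[v; COUNT(*)→e](σ[f<8](T))) → 2

|E| = 2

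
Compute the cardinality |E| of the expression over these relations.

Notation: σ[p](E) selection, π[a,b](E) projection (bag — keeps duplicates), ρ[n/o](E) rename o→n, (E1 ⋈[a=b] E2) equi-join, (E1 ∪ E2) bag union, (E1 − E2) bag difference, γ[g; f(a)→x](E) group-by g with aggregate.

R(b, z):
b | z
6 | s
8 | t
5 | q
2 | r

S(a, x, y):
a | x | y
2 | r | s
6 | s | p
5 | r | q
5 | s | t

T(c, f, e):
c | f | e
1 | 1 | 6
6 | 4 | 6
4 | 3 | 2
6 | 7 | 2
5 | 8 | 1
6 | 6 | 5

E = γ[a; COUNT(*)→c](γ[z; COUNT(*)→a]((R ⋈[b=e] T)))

Stepwise |·|:
  R → 4
  T → 6
  (R ⋈[b=e] T) → 5
  γ[z; COUNT(*)→a]((R ⋈[b=e] T)) → 3
  γ[a; COUNT(*)→c](γ[z; COUNT(*)→a]((R ⋈[b=e] T))) → 2

|E| = 2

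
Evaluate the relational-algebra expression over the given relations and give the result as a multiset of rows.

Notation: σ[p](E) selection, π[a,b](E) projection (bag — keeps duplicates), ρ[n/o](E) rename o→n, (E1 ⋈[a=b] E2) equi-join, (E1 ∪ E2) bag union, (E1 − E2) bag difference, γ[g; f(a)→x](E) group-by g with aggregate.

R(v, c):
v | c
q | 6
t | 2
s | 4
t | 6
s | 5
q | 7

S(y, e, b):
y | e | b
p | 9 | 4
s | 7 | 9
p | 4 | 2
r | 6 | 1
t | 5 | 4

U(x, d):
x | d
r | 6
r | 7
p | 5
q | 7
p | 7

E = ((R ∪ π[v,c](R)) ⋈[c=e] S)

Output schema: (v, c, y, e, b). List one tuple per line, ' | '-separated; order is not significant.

Stepwise |·|:
  R → 6
  R → 6
  π[v,c](R) → 6
  (R ∪ π[v,c](R)) → 12
  S → 5
  ((R ∪ π[v,c](R)) ⋈[c=e] S) → 10

== RESULT ==
v | c | y | e | b
q | 6 | r | 6 | 1
q | 6 | r | 6 | 1
q | 7 | s | 7 | 9
q | 7 | s | 7 | 9
s | 4 | p | 4 | 2
s | 4 | p | 4 | 2
s | 5 | t | 5 | 4
s | 5 | t | 5 | 4
t | 6 | r | 6 | 1
t | 6 | r | 6 | 1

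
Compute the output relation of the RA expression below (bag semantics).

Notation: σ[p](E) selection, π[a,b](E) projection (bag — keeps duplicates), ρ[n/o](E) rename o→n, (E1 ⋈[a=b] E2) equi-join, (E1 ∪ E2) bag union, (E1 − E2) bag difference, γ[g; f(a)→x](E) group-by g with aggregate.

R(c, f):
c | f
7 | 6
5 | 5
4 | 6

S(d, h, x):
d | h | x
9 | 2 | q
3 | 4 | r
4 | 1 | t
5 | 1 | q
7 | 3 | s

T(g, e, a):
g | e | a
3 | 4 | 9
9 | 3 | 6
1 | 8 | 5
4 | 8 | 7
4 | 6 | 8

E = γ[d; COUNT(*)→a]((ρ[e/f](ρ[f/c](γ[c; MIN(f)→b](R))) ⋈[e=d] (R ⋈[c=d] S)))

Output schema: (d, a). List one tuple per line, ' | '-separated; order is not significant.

Stepwise |·|:
  R → 3
  γ[c; MIN(f)→b](R) → 3
  ρ[f/c](γ[c; MIN(f)→b](R)) → 3
  ρ[e/f](ρ[f/c](γ[c; MIN(f)→b](R))) → 3
  R → 3
  S → 5
  (R ⋈[c=d] S) → 3
  (ρ[e/f](ρ[f/c](γ[c; MIN(f)→b](R))) ⋈[e=d] (R ⋈[c=d] S)) → 3
  γ[d; COUNT(*)→a]((ρ[e/f](ρ[f/c](γ[c; MIN(f)→b](R))) ⋈[e=d] (R ⋈[c=d] S))) → 3

== RESULT ==
d | a
4 | 1
5 | 1
7 | 1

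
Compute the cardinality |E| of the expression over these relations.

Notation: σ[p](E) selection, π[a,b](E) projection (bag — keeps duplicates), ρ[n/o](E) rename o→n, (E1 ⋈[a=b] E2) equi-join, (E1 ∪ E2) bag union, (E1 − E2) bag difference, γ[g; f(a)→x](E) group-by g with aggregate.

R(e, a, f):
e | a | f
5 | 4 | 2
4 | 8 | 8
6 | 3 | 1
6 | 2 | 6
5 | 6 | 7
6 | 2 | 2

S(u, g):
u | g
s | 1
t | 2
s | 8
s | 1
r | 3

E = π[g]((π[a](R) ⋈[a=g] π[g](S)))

Per-node cardinality:
  R → 6
  π[a](R) → 6
  S → 5
  π[g](S) → 5
  (π[a](R) ⋈[a=g] π[g](S)) → 4
  π[g]((π[a](R) ⋈[a=g] π[g](S))) → 4

|E| = 4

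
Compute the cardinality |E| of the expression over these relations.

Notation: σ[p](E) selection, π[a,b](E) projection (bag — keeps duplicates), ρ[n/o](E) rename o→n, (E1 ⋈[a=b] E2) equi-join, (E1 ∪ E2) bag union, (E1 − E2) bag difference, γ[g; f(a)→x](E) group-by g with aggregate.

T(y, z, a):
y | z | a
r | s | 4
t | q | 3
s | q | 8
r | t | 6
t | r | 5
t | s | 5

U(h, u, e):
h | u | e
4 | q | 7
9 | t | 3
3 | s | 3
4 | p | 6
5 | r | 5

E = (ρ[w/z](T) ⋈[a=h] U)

Row counts bottom-up:
  T → 6
  ρ[w/z](T) → 6
  U → 5
  (ρ[w/z](T) ⋈[a=h] U) → 5

|E| = 5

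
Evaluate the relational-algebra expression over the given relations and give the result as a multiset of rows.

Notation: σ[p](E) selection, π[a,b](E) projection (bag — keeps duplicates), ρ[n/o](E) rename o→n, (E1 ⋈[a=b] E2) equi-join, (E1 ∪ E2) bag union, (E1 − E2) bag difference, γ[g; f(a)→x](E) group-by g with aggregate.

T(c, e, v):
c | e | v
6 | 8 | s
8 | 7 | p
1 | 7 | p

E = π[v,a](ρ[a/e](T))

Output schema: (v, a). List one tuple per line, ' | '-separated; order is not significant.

Per-node cardinality:
  T → 3
  ρ[a/e](T) → 3
  π[v,a](ρ[a/e](T)) → 3

== RESULT ==
v | a
p | 7
p | 7
s | 8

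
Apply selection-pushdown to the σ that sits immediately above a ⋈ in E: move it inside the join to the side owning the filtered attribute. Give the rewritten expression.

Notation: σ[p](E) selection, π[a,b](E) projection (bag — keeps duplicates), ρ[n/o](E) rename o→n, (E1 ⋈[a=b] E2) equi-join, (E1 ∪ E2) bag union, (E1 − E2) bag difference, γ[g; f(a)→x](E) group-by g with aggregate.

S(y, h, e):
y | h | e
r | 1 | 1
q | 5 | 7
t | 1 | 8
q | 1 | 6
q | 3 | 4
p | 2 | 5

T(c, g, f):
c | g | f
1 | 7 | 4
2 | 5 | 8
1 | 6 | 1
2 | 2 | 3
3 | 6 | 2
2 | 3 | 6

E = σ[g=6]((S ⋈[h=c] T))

σ filters on g, owned by the right side.
E' = (S ⋈[h=c] σ[g=6](T))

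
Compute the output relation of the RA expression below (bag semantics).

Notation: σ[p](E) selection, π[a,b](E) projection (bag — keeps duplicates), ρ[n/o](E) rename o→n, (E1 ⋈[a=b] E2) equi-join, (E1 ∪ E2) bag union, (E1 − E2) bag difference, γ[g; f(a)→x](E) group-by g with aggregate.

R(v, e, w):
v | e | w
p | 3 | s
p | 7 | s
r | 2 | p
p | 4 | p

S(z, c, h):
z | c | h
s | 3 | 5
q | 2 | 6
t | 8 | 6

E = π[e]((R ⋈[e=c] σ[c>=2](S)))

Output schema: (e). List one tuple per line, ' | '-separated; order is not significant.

Stepwise |·|:
  R → 4
  S → 3
  σ[c>=2](S) → 3
  (R ⋈[e=c] σ[c>=2](S)) → 2
  π[e]((R ⋈[e=c] σ[c>=2](S))) → 2

== RESULT ==
e
2
3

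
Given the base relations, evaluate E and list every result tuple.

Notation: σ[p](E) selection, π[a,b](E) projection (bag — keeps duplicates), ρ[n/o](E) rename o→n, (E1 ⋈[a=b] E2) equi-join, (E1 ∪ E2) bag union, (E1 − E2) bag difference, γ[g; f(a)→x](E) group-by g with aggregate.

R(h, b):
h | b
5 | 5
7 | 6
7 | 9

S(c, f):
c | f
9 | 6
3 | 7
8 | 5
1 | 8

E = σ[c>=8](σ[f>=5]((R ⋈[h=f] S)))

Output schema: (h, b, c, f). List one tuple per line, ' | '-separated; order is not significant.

Subexpression sizes:
  R → 3
  S → 4
  (R ⋈[h=f] S) → 3
  σ[f>=5]((R ⋈[h=f] S)) → 3
  σ[c>=8](σ[f>=5]((R ⋈[h=f] S))) → 1

== RESULT ==
h | b | c | f
5 | 5 | 8 | 5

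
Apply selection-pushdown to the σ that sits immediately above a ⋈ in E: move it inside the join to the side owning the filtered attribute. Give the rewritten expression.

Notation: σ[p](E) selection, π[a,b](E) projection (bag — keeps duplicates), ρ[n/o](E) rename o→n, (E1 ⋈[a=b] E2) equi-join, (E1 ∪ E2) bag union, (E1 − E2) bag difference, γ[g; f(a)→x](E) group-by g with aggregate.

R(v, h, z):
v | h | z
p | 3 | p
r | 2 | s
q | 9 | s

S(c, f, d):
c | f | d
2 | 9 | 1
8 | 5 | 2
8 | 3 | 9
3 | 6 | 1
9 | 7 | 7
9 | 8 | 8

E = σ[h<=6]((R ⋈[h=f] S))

σ filters on h, owned by the left side.
E' = (σ[h<=6](R) ⋈[h=f] S)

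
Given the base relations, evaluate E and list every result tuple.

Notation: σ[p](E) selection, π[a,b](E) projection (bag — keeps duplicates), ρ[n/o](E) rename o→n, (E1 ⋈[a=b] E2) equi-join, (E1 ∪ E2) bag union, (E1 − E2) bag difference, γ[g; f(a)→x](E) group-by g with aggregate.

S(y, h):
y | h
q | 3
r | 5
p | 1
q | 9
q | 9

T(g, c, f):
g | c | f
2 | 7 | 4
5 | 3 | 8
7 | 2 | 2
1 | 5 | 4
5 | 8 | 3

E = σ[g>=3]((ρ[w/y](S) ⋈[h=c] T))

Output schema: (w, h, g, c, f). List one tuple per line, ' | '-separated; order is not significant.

Subexpression sizes:
  S → 5
  ρ[w/y](S) → 5
  T → 5
  (ρ[w/y](S) ⋈[h=c] T) → 2
  σ[g>=3]((ρ[w/y](S) ⋈[h=c] T)) → 1

== RESULT ==
w | h | g | c | f
q | 3 | 5 | 3 | 8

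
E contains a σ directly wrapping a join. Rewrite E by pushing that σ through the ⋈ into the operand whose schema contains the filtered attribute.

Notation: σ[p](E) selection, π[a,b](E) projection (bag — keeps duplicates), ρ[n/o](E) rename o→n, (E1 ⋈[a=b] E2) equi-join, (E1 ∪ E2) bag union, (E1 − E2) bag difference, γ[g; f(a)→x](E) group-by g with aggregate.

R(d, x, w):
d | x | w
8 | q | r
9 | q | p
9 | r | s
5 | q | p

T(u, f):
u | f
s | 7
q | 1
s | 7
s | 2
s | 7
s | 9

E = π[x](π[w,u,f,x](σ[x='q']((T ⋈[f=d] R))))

σ filters on x, owned by the right side.
E' = π[x](π[w,u,f,x]((T ⋈[f=d] σ[x='q'](R))))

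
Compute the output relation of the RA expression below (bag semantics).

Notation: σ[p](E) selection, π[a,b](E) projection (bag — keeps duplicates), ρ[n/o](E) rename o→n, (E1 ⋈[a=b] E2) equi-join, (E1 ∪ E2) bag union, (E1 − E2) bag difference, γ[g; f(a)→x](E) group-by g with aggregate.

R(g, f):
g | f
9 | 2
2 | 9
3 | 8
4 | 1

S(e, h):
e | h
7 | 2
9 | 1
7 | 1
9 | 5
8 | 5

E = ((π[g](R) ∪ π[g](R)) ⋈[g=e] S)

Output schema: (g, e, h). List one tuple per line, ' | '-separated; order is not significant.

Stepwise |·|:
  R → 4
  π[g](R) → 4
  R → 4
  π[g](R) → 4
  (π[g](R) ∪ π[g](R)) → 8
  S → 5
  ((π[g](R) ∪ π[g](R)) ⋈[g=e] S) → 4

== RESULT ==
g | e | h
9 | 9 | 1
9 | 9 | 1
9 | 9 | 5
9 | 9 | 5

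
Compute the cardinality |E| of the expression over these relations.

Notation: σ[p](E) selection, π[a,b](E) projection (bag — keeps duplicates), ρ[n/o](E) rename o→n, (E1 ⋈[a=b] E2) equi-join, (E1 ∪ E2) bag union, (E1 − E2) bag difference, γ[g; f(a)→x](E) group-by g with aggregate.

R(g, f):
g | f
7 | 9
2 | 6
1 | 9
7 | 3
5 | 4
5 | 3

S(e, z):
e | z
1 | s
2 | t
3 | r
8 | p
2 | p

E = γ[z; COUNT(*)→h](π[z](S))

Subexpression sizes:
  S → 5
  π[z](S) → 5
  γ[z; COUNT(*)→h](π[z](S)) → 4

|E| = 4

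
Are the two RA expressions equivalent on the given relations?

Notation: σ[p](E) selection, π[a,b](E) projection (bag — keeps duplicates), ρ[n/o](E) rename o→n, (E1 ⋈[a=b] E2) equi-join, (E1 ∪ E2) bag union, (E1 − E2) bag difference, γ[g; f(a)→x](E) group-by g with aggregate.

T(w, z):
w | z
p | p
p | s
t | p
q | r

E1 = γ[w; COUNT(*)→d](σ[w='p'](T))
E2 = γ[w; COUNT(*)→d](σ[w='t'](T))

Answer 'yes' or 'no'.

E1 subexpression sizes:
  T → 4
  σ[w='p'](T) → 2
  γ[w; COUNT(*)→d](σ[w='p'](T)) → 1
E2 subexpression sizes:
  T → 4
  σ[w='t'](T) → 1
  γ[w; COUNT(*)→d](σ[w='t'](T)) → 1

E1 result:
w | d
p | 2
E2 result:
w | d
t | 1
Witness: ('p', 2) appears 1× in E1 but 0× in E2.

no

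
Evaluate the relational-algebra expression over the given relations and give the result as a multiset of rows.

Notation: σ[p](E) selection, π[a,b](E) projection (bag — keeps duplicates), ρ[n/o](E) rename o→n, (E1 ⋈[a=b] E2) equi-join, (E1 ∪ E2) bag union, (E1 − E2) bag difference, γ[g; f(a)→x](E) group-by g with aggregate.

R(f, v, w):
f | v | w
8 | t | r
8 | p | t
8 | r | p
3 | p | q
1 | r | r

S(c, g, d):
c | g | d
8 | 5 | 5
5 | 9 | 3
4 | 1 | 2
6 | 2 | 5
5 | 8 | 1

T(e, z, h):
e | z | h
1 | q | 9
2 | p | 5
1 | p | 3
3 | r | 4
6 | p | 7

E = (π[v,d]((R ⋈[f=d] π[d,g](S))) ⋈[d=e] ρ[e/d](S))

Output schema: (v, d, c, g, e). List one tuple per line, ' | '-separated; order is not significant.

Stepwise |·|:
  R → 5
  S → 5
  π[d,g](S) → 5
  (R ⋈[f=d] π[d,g](S)) → 2
  π[v,d]((R ⋈[f=d] π[d,g](S))) → 2
  S → 5
  ρ[e/d](S) → 5
  (π[v,d]((R ⋈[f=d] π[d,g](S))) ⋈[d=e] ρ[e/d](S)) → 2

== RESULT ==
v | d | c | g | e
p | 3 | 5 | 9 | 3
r | 1 | 5 | 8 | 1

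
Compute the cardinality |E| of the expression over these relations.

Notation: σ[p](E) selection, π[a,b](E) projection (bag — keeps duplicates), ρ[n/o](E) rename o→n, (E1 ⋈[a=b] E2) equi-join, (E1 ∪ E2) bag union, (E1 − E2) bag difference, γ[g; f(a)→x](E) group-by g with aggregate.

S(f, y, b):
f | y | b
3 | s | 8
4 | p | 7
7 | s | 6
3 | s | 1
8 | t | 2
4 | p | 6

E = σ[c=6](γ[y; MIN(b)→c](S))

Subexpression sizes:
  S → 6
  γ[y; MIN(b)→c](S) → 3
  σ[c=6](γ[y; MIN(b)→c](S)) → 1

|E| = 1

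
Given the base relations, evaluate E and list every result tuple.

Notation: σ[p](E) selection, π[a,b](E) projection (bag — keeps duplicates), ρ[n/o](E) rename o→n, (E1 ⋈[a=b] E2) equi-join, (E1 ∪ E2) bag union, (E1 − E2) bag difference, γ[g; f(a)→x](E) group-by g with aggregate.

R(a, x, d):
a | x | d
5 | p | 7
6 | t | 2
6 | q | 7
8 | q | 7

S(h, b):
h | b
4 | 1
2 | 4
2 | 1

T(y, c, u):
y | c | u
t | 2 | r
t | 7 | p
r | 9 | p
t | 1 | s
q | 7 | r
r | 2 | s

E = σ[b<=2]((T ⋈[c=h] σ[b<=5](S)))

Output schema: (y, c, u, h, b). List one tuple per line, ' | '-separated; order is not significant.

Row counts bottom-up:
  T → 6
  S → 3
  σ[b<=5](S) → 3
  (T ⋈[c=h] σ[b<=5](S)) → 4
  σ[b<=2]((T ⋈[c=h] σ[b<=5](S))) → 2

== RESULT ==
y | c | u | h | b
r | 2 | s | 2 | 1
t | 2 | r | 2 | 1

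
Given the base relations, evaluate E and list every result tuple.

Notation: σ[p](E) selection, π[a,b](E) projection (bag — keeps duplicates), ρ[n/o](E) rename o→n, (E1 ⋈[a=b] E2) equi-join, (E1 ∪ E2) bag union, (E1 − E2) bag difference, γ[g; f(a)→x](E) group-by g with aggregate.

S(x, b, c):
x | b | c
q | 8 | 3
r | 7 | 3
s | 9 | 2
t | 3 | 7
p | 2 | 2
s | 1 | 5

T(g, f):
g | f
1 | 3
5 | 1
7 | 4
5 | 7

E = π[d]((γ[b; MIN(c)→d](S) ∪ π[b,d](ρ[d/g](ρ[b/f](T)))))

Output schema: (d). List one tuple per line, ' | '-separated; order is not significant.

Subexpression sizes:
  S → 6
  γ[b; MIN(c)→d](S) → 6
  T → 4
  ρ[b/f](T) → 4
  ρ[d/g](ρ[b/f](T)) → 4
  π[b,d](ρ[d/g](ρ[b/f](T))) → 4
  (γ[b; MIN(c)→d](S) ∪ π[b,d](ρ[d/g](ρ[b/f](T)))) → 10
  π[d]((γ[b; MIN(c)→d](S) ∪ π[b,d](ρ[d/g](ρ[b/f](T))))) → 10

== RESULT ==
d
1
2
2
3
3
5
5
5
7
7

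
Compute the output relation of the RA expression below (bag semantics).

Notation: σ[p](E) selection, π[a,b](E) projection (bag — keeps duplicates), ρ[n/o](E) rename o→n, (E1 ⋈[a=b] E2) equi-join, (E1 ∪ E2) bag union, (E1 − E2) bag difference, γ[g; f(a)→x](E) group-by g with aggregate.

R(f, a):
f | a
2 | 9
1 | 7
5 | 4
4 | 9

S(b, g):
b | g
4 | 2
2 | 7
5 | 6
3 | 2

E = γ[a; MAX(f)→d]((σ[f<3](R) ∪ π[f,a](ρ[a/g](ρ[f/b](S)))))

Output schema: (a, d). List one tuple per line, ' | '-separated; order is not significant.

Row counts bottom-up:
  R → 4
  σ[f<3](R) → 2
  S → 4
  ρ[f/b](S) → 4
  ρ[a/g](ρ[f/b](S)) → 4
  π[f,a](ρ[a/g](ρ[f/b](S))) → 4
  (σ[f<3](R) ∪ π[f,a](ρ[a/g](ρ[f/b](S)))) → 6
  γ[a; MAX(f)→d]((σ[f<3](R) ∪ π[f,a](ρ[a/g](ρ[f/b](S))))) → 4

== RESULT ==
a | d
2 | 4
6 | 5
7 | 2
9 | 2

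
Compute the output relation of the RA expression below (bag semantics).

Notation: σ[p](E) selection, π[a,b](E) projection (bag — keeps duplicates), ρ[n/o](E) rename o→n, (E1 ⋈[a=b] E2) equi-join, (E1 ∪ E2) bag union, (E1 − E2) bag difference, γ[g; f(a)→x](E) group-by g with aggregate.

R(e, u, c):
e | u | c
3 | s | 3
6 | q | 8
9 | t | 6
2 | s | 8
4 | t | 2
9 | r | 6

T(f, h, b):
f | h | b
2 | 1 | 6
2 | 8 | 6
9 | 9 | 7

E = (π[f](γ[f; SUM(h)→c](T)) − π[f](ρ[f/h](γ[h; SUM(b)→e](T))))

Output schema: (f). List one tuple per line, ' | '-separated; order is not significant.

Per-node cardinality:
  T → 3
  γ[f; SUM(h)→c](T) → 2
  π[f](γ[f; SUM(h)→c](T)) → 2
  T → 3
  γ[h; SUM(b)→e](T) → 3
  ρ[f/h](γ[h; SUM(b)→e](T)) → 3
  π[f](ρ[f/h](γ[h; SUM(b)→e](T))) → 3
  (π[f](γ[f; SUM(h)→c](T)) − π[f](ρ[f/h](γ[h; SUM(b)→e](T)))) → 1

== RESULT ==
f
2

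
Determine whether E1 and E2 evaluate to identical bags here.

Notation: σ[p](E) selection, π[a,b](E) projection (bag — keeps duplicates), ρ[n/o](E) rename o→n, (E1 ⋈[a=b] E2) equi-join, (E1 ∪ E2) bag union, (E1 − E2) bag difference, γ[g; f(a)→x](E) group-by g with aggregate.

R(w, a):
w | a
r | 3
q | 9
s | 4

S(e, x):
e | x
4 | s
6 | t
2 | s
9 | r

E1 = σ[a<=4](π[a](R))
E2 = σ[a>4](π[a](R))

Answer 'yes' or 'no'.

E1 stepwise |·|:
  R → 3
  π[a](R) → 3
  σ[a<=4](π[a](R)) → 2
E2 stepwise |·|:
  R → 3
  π[a](R) → 3
  σ[a>4](π[a](R)) → 1

E1 result:
a
3
4
E2 result:
a
9
Witness: (3,) appears 1× in E1 but 0× in E2.

no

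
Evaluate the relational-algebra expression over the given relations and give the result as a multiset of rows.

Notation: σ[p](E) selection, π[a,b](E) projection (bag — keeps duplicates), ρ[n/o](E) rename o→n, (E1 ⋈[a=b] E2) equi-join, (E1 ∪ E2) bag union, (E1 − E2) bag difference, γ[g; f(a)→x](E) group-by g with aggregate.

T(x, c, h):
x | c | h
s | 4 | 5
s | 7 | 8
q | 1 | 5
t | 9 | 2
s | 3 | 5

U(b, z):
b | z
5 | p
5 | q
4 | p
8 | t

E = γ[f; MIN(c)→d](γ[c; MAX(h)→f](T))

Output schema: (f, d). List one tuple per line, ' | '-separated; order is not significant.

Row counts bottom-up:
  T → 5
  γ[c; MAX(h)→f](T) → 5
  γ[f; MIN(c)→d](γ[c; MAX(h)→f](T)) → 3

== RESULT ==
f | d
2 | 9
5 | 1
8 | 7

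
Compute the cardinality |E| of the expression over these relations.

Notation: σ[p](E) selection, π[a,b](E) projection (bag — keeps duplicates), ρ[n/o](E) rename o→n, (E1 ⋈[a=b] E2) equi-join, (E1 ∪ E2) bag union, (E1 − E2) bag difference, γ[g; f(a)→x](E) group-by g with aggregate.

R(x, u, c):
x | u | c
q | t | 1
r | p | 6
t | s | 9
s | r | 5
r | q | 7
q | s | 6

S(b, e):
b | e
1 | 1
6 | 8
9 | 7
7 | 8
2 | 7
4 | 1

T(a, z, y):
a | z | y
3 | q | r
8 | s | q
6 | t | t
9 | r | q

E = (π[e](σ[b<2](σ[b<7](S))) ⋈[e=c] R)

Stepwise |·|:
  S → 6
  σ[b<7](S) → 4
  σ[b<2](σ[b<7](S)) → 1
  π[e](σ[b<2](σ[b<7](S))) → 1
  R → 6
  (π[e](σ[b<2](σ[b<7](S))) ⋈[e=c] R) → 1

|E| = 1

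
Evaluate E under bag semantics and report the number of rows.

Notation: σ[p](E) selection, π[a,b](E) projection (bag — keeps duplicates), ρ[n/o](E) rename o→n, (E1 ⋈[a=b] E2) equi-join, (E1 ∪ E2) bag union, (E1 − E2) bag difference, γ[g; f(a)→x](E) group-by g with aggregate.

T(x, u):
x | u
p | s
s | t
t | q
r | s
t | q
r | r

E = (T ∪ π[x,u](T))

Per-node cardinality:
  T → 6
  T → 6
  π[x,u](T) → 6
  (T ∪ π[x,u](T)) → 12

|E| = 12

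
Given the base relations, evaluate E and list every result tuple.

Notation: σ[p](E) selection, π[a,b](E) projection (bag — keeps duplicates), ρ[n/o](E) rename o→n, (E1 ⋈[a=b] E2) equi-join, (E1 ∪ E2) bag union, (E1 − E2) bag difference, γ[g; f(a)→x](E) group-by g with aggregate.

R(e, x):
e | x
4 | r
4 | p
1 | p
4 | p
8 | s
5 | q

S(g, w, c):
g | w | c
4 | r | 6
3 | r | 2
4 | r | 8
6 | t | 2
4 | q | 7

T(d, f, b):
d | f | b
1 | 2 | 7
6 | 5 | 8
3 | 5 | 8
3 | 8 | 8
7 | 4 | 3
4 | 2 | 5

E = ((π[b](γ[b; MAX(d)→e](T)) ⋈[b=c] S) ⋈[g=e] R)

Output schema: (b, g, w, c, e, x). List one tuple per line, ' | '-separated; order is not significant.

Per-node cardinality:
  T → 6
  γ[b; MAX(d)→e](T) → 4
  π[b](γ[b; MAX(d)→e](T)) → 4
  S → 5
  (π[b](γ[b; MAX(d)→e](T)) ⋈[b=c] S) → 2
  R → 6
  ((π[b](γ[b; MAX(d)→e](T)) ⋈[b=c] S) ⋈[g=e] R) → 6

== RESULT ==
b | g | w | c | e | x
7 | 4 | q | 7 | 4 | p
7 | 4 | q | 7 | 4 | p
7 | 4 | q | 7 | 4 | r
8 | 4 | r | 8 | 4 | p
8 | 4 | r | 8 | 4 | p
8 | 4 | r | 8 | 4 | r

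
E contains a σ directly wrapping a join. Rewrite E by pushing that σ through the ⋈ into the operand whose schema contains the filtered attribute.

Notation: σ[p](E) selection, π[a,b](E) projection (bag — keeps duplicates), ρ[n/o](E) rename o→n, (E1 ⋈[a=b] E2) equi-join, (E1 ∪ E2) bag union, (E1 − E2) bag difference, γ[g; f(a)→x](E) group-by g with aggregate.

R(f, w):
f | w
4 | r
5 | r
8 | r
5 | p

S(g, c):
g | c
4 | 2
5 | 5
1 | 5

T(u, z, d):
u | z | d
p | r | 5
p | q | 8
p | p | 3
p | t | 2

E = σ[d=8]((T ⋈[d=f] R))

σ filters on d, owned by the left side.
E' = (σ[d=8](T) ⋈[d=f] R)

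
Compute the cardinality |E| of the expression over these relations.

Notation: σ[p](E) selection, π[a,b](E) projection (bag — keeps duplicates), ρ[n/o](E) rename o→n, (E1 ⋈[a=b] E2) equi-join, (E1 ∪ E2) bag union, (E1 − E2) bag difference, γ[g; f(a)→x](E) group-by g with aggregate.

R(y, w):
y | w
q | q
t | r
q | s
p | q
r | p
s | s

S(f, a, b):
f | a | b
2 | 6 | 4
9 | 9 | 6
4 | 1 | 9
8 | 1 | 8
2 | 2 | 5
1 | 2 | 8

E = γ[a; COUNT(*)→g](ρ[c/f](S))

Subexpression sizes:
  S → 6
  ρ[c/f](S) → 6
  γ[a; COUNT(*)→g](ρ[c/f](S)) → 4

|E| = 4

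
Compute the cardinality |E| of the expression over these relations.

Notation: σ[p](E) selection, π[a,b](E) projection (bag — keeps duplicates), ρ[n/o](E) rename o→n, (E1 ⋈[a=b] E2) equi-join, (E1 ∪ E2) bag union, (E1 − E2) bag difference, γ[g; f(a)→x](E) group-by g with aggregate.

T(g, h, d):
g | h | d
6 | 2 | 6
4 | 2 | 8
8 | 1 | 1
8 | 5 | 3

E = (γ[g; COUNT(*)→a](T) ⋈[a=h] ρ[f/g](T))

Stepwise |·|:
  T → 4
  γ[g; COUNT(*)→a](T) → 3
  T → 4
  ρ[f/g](T) → 4
  (γ[g; COUNT(*)→a](T) ⋈[a=h] ρ[f/g](T)) → 4

|E| = 4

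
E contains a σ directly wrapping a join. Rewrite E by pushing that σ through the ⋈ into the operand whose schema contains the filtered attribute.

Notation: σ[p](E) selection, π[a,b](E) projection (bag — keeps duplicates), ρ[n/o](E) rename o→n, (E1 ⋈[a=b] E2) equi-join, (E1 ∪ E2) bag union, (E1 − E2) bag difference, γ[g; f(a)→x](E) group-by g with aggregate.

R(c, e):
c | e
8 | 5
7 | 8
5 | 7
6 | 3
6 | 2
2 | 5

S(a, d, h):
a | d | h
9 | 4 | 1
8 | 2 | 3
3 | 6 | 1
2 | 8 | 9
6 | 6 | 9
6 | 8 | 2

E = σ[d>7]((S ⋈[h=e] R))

σ filters on d, owned by the left side.
E' = (σ[d>7](S) ⋈[h=e] R)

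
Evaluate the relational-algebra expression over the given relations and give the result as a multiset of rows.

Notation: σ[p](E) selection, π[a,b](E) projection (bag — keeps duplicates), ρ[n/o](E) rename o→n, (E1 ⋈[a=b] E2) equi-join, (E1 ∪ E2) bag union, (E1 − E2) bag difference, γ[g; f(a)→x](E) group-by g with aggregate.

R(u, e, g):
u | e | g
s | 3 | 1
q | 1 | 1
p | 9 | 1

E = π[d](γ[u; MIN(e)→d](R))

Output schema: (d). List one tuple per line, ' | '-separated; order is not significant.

Subexpression sizes:
  R → 3
  γ[u; MIN(e)→d](R) → 3
  π[d](γ[u; MIN(e)→d](R)) → 3

== RESULT ==
d
1
3
9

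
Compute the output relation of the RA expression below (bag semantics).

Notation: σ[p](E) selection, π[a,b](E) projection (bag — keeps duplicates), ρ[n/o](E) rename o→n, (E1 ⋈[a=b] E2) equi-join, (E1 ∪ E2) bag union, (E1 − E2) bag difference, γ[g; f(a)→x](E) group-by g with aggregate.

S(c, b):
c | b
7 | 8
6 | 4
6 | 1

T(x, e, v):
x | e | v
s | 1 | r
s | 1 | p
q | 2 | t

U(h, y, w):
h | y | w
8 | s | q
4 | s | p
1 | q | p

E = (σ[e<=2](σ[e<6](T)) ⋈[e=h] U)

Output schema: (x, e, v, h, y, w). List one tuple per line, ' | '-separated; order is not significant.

Stepwise |·|:
  T → 3
  σ[e<6](T) → 3
  σ[e<=2](σ[e<6](T)) → 3
  U → 3
  (σ[e<=2](σ[e<6](T)) ⋈[e=h] U) → 2

== RESULT ==
x | e | v | h | y | w
s | 1 | p | 1 | q | p
s | 1 | r | 1 | q | p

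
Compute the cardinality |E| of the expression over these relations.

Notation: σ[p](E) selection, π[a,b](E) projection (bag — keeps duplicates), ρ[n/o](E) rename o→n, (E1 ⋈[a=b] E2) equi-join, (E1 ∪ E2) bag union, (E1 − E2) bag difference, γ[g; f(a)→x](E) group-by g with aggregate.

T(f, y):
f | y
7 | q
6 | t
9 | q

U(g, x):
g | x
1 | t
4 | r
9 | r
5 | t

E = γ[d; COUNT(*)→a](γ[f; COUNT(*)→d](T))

Subexpression sizes:
  T → 3
  γ[f; COUNT(*)→d](T) → 3
  γ[d; COUNT(*)→a](γ[f; COUNT(*)→d](T)) → 1

|E| = 1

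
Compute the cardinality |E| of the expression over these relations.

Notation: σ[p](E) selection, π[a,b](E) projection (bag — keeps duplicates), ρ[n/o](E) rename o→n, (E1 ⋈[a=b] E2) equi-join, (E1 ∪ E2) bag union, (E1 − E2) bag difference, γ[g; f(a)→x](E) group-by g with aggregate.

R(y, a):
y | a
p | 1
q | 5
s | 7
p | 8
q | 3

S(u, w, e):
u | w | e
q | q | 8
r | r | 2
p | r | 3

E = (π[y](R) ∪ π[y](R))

Stepwise |·|:
  R → 5
  π[y](R) → 5
  R → 5
  π[y](R) → 5
  (π[y](R) ∪ π[y](R)) → 10

|E| = 10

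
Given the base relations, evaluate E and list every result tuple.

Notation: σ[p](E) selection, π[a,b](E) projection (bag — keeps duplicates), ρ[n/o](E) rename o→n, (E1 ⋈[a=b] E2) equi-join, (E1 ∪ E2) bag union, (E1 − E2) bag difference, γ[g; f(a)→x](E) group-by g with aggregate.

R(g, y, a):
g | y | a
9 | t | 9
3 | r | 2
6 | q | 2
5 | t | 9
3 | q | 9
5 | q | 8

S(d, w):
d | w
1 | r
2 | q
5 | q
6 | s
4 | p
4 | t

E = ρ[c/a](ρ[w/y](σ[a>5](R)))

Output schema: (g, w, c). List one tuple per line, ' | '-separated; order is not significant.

Row counts bottom-up:
  R → 6
  σ[a>5](R) → 4
  ρ[w/y](σ[a>5](R)) → 4
  ρ[c/a](ρ[w/y](σ[a>5](R))) → 4

== RESULT ==
g | w | c
3 | q | 9
5 | q | 8
5 | t | 9
9 | t | 9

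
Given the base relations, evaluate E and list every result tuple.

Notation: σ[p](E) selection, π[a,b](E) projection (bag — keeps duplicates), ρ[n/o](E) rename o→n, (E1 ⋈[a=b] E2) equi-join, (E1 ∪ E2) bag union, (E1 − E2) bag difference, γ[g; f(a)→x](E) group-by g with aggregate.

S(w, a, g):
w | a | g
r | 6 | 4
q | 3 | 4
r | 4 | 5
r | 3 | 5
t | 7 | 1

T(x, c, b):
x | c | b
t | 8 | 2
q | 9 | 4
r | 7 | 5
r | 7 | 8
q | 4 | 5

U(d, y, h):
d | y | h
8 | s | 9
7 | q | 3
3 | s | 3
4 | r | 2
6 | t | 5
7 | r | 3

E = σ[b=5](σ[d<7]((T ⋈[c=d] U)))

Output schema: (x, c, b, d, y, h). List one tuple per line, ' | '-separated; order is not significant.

Stepwise |·|:
  T → 5
  U → 6
  (T ⋈[c=d] U) → 6
  σ[d<7]((T ⋈[c=d] U)) → 1
  σ[b=5](σ[d<7]((T ⋈[c=d] U))) → 1

== RESULT ==
x | c | b | d | y | h
q | 4 | 5 | 4 | r | 2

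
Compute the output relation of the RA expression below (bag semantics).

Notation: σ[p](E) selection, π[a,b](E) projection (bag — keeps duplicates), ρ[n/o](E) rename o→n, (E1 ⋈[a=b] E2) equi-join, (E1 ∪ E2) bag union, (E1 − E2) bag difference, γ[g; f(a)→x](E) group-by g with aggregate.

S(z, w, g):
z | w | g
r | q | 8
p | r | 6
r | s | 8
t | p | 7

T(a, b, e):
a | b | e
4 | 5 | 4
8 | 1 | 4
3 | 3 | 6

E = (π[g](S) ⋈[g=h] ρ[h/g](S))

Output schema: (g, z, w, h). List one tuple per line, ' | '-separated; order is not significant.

Subexpression sizes:
  S → 4
  π[g](S) → 4
  S → 4
  ρ[h/g](S) → 4
  (π[g](S) ⋈[g=h] ρ[h/g](S)) → 6

== RESULT ==
g | z | w | h
6 | p | r | 6
7 | t | p | 7
8 | r | q | 8
8 | r | q | 8
8 | r | s | 8
8 | r | s | 8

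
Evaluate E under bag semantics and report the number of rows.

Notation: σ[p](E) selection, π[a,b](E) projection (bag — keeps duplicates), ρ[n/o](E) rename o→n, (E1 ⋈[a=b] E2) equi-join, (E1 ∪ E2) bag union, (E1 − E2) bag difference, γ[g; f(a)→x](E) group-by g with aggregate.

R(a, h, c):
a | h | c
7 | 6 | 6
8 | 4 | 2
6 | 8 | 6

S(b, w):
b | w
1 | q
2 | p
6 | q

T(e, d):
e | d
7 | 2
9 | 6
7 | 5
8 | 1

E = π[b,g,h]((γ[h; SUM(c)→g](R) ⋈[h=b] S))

Per-node cardinality:
  R → 3
  γ[h; SUM(c)→g](R) → 3
  S → 3
  (γ[h; SUM(c)→g](R) ⋈[h=b] S) → 1
  π[b,g,h]((γ[h; SUM(c)→g](R) ⋈[h=b] S)) → 1

|E| = 1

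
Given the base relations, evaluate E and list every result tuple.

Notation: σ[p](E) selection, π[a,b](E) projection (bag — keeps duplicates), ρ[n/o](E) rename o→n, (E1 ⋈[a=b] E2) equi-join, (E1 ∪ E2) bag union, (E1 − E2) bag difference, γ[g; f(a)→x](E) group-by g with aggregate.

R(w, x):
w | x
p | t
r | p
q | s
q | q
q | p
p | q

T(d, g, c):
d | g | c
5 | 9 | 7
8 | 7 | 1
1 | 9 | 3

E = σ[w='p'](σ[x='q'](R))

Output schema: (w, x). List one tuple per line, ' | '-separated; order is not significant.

Per-node cardinality:
  R → 6
  σ[x='q'](R) → 2
  σ[w='p'](σ[x='q'](R)) → 1

== RESULT ==
w | x
p | q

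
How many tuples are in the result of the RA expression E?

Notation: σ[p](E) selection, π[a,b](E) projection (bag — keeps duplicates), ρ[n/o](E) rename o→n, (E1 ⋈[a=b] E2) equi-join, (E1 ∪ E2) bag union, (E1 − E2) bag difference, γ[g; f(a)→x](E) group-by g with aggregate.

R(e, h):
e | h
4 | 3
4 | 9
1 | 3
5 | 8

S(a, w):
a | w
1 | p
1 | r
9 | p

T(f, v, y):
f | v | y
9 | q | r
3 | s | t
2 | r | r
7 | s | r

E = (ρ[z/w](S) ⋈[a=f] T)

Subexpression sizes:
  S → 3
  ρ[z/w](S) → 3
  T → 4
  (ρ[z/w](S) ⋈[a=f] T) → 1

|E| = 1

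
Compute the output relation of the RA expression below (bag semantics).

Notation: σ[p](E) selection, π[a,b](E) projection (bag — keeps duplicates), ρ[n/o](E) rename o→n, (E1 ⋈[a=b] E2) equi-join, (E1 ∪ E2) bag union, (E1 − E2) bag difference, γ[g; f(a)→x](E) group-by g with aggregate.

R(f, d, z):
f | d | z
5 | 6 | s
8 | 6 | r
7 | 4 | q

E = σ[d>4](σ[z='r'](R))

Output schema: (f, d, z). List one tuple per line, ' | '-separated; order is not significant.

Subexpression sizes:
  R → 3
  σ[z='r'](R) → 1
  σ[d>4](σ[z='r'](R)) → 1

== RESULT ==
f | d | z
8 | 6 | r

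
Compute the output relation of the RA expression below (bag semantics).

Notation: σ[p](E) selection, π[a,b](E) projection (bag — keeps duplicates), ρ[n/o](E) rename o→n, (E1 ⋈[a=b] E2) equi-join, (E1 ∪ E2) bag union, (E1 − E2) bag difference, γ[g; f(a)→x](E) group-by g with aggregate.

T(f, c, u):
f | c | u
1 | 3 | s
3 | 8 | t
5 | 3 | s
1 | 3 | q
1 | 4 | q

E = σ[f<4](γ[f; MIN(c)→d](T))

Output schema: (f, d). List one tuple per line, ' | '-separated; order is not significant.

Per-node cardinality:
  T → 5
  γ[f; MIN(c)→d](T) → 3
  σ[f<4](γ[f; MIN(c)→d](T)) → 2

== RESULT ==
f | d
1 | 3
3 | 8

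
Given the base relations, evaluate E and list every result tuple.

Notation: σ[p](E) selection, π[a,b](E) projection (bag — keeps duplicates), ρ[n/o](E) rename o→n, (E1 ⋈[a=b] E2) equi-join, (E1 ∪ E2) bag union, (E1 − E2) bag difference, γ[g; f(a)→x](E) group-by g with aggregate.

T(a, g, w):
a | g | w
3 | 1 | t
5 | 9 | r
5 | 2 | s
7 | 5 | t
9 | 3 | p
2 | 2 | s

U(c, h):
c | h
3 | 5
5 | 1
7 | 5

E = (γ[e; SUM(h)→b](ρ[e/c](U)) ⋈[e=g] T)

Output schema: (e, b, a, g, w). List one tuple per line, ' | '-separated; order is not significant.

Row counts bottom-up:
  U → 3
  ρ[e/c](U) → 3
  γ[e; SUM(h)→b](ρ[e/c](U)) → 3
  T → 6
  (γ[e; SUM(h)→b](ρ[e/c](U)) ⋈[e=g] T) → 2

== RESULT ==
e | b | a | g | w
3 | 5 | 9 | 3 | p
5 | 1 | 7 | 5 | t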